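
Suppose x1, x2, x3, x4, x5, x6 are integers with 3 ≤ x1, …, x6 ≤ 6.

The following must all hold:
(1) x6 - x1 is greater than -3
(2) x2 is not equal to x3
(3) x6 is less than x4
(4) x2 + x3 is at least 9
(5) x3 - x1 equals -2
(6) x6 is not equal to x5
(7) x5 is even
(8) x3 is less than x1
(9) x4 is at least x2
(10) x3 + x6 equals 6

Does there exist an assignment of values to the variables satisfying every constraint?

Satisfiable

Take x1 = 5, x2 = 6, x3 = 3, x4 = 6, x5 = 6, x6 = 3. Then constraint 1: x6 - x1 = -2; constraint 4: x2 + x3 = 9, and every other listed constraint is also met.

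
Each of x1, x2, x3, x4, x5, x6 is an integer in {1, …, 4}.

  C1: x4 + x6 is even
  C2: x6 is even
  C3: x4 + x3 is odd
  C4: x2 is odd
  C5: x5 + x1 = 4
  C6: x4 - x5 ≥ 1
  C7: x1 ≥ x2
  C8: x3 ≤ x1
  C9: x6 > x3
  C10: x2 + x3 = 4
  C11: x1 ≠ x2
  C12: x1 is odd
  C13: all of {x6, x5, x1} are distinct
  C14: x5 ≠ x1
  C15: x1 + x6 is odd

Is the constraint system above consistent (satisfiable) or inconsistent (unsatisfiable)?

Satisfiable

Take x1 = 3, x2 = 1, x3 = 3, x4 = 2, x5 = 1, x6 = 4. Then constraint 5: x5 + x1 = 4; constraint 6: x4 - x5 = 1; constraint 10: x2 + x3 = 4, and every other listed constraint is also met.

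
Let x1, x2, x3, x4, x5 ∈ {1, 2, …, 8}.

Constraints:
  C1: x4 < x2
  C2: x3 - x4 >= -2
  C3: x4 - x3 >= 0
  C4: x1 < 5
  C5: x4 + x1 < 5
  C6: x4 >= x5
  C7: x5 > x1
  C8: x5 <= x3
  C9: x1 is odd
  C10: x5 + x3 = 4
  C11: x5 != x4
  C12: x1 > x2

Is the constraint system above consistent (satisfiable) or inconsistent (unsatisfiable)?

Constraints 1, 3, 7, 8, and 12 give x3 ≤ x4, x4 < x2, x2 < x1, x1 < x5, x5 ≤ x3. Chaining: x3 ≤ x4 < x2 < x1 < x5 ≤ x3, which forces x3 < x3 — impossible.

Unsatisfiable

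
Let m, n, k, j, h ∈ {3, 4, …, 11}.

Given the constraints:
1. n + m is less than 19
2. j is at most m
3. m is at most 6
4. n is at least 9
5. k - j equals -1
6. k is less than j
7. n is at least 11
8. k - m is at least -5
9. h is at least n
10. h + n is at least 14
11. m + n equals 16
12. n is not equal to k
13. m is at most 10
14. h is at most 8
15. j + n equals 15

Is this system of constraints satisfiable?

From constraint 3: m ≤ 6. From constraints 9 and 14: n ≤ h ≤ 8. Hence m + n ≤ 14. But constraint 11 requires m + n = 16, and 16 > 14. Contradiction.

Unsatisfiable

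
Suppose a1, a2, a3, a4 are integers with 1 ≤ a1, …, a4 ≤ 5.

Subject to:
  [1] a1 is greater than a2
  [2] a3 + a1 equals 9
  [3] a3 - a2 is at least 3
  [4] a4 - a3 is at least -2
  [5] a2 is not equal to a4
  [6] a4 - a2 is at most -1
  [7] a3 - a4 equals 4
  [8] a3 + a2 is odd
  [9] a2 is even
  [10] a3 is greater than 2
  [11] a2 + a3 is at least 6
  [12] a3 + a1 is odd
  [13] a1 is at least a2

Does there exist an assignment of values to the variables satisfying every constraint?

Constraints 3, 4, and 6 give a3 − a2 ≥ 3, a2 − a4 ≥ 1, a4 − a3 ≥ -2.
Adding all 3 inequalities: the left sides telescope to 0, and the right sides sum to 3 + 1 + (-2) = 2. So 0 ≥ 2, which is false.

Unsatisfiable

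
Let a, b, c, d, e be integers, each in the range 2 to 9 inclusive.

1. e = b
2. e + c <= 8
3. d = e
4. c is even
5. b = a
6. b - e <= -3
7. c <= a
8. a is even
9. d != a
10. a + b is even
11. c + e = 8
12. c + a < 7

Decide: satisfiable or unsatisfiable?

From constraints 1, 3, and 5, d = e = b = a, so d = a. But constraint 9 says d ≠ a. Contradiction.

Unsatisfiable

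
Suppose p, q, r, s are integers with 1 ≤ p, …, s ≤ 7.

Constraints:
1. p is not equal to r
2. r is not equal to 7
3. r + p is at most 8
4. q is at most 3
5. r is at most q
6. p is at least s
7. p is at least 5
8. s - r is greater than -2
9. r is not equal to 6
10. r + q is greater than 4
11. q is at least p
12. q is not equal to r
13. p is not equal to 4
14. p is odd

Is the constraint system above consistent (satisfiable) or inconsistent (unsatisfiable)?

Unsatisfiable

From constraints 7 and 11: q ≥ p and p ≥ 5, so q ≥ 5. From constraint 4: q ≤ 3. But 3 < 5, so no value of q works.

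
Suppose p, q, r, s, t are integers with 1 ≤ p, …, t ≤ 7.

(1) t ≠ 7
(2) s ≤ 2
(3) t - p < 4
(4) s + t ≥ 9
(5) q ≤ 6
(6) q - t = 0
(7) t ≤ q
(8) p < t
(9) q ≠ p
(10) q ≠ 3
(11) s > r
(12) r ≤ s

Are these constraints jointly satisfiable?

Unsatisfiable

From constraint 2: s ≤ 2. From constraints 5 and 7: t ≤ q ≤ 6. Hence s + t ≤ 8. But constraint 4 requires s + t ≥ 9, and 9 > 8. Contradiction.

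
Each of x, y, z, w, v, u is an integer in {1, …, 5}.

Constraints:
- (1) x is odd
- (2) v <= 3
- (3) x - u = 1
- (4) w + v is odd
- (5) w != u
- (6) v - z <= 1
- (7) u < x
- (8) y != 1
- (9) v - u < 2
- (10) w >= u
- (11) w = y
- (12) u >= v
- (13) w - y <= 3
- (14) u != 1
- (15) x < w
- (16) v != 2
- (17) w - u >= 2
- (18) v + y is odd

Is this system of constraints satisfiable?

Satisfiable

Take x = 3, y = 4, z = 3, w = 4, v = 1, u = 2. Then constraint 3: x - u = 1; constraint 6: v - z = -2, and every other listed constraint is also met.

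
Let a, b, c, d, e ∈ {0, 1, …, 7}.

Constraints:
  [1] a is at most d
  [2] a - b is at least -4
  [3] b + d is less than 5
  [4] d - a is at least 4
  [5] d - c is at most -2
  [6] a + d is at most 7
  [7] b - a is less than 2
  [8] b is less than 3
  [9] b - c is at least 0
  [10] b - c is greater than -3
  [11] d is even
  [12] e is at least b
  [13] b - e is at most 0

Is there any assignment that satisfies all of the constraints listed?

Unsatisfiable

Constraints 2, 4, 5, and 9 give d − a ≥ 4, a − b ≥ -4, b − c ≥ 0, c − d ≥ 2.
Adding all 4 inequalities: the left sides telescope to 0, and the right sides sum to 4 + (-4) + 0 + 2 = 2. So 0 ≥ 2, which is false.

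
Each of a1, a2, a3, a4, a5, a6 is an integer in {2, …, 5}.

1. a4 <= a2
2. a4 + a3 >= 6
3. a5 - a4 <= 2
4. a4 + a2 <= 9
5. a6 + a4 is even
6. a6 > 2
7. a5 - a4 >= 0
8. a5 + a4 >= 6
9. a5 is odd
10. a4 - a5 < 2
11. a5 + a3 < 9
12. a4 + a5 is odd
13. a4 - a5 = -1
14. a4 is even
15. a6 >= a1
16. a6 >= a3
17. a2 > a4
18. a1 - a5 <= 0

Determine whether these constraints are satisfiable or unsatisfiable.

One satisfying assignment is a1 = 4, a2 = 5, a3 = 2, a4 = 4, a5 = 5, a6 = 4.
For the less obvious constraints — constraint 2: a4 + a3 = 6; constraint 3: a5 - a4 = 1; constraint 4: a4 + a2 = 9 — and the others hold by inspection.

Satisfiable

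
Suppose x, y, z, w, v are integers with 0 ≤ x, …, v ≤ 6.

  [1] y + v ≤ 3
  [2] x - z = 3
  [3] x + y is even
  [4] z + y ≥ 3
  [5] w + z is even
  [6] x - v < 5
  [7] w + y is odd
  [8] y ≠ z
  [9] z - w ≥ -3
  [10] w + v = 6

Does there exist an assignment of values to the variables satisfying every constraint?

Try x = 6, y = 0, z = 3, w = 3, v = 3.
Check constraint 1: y + v = 3; constraint 2: x - z = 3; constraint 4: z + y = 3. The remaining constraints are straightforward to verify.

Satisfiable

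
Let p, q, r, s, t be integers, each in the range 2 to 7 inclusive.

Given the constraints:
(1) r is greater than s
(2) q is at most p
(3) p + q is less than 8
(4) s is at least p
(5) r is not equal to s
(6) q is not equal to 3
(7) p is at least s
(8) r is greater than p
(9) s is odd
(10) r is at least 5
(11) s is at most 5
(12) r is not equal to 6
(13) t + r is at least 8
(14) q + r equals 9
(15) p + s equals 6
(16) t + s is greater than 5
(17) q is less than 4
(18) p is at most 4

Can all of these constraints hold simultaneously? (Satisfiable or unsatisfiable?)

Satisfiable

The assignment p = 3, q = 2, r = 7, s = 3, t = 3 works:
  constraint 3 holds since p + q = 5.
  constraint 13 holds since t + r = 10.
The rest check out directly.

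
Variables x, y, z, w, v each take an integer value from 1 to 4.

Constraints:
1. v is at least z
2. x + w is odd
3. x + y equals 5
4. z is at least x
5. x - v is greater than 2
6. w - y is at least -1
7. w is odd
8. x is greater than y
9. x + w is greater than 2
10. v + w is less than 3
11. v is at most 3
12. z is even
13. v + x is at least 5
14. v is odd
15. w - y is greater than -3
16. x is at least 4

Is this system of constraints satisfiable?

Unsatisfiable

From constraints 4 and 16: z ≥ x and x ≥ 4, so z ≥ 4. From constraints 1 and 11: z ≤ v and v ≤ 3, so z ≤ 3. But 3 < 4, so no value of z works.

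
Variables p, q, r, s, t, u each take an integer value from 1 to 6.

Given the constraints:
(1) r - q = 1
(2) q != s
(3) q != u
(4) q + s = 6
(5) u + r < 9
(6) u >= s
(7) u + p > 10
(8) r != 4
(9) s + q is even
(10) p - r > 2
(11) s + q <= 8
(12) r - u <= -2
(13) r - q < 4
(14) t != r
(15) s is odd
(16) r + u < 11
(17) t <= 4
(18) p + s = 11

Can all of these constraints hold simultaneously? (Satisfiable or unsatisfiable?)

Setting (p, q, r, s, t, u) = (6, 1, 2, 5, 4, 6) satisfies everything: constraint 1: r - q = 1; constraint 4: q + s = 6; constraint 5: u + r = 8, and the others follow.

Satisfiable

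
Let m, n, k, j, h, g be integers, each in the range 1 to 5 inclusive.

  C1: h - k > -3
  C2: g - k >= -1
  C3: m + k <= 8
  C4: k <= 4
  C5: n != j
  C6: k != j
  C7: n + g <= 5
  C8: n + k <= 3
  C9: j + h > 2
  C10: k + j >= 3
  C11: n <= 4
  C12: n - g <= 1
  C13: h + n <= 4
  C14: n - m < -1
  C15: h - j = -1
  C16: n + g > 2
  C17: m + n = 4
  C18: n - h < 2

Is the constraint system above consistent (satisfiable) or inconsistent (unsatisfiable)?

One satisfying assignment is m = 3, n = 1, k = 2, j = 3, h = 2, g = 2.
For the less obvious constraints — constraint 1: h - k = 0; constraint 2: g - k = 0; constraint 3: m + k = 5 — and the others hold by inspection.

Satisfiable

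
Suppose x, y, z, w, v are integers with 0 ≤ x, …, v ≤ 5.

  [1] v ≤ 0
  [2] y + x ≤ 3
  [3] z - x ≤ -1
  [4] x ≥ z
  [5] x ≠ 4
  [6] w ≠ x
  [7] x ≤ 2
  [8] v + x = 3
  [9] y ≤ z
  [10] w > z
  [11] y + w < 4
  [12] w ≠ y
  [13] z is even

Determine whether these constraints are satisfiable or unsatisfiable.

Unsatisfiable

From constraint 1: v ≤ 0. From constraint 7: x ≤ 2. Hence v + x ≤ 2. But constraint 8 requires v + x = 3, and 3 > 2. Contradiction.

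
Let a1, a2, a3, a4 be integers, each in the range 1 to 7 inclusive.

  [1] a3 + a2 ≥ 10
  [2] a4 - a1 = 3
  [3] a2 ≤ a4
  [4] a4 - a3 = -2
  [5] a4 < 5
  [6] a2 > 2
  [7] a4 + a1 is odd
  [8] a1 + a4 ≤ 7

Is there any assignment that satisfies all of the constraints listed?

Satisfiable

Take a1 = 1, a2 = 4, a3 = 6, a4 = 4. Then constraint 1: a3 + a2 = 10; constraint 2: a4 - a1 = 3; constraint 4: a4 - a3 = -2, and every other listed constraint is also met.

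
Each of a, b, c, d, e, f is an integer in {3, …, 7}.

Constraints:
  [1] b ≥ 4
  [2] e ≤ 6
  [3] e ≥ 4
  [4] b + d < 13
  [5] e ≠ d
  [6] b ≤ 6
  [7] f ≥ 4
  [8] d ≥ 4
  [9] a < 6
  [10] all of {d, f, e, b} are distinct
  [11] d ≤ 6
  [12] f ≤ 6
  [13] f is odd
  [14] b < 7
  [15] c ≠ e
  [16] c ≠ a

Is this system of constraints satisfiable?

Unsatisfiable

Constraints 1, 2, 3, 6, 7, 8, 11, and 12 confine each of d, f, e, b to the 3 values {4, …, 6}.
Constraint 10 requires all 4 of them to be distinct, but only 3 values are available — impossible by the pigeonhole principle.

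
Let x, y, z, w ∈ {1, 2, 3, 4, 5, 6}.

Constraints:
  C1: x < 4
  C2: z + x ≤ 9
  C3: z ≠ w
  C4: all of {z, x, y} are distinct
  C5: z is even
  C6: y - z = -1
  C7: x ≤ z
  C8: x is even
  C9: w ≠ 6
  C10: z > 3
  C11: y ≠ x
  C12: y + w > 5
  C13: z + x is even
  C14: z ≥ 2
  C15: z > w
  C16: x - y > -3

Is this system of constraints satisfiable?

Satisfiable

Take x = 2, y = 3, z = 4, w = 3. Then constraint 2: z + x = 6; constraint 6: y - z = -1, and every other listed constraint is also met.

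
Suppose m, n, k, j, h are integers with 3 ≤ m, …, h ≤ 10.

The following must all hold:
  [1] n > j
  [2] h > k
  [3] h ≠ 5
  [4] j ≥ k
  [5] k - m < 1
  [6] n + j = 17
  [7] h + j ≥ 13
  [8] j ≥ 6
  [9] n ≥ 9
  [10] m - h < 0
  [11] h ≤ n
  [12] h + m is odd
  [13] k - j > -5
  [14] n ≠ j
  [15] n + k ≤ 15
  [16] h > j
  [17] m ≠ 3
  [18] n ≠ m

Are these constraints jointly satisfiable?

Try m = 5, n = 10, k = 3, j = 7, h = 8.
Check constraint 5: k - m = -2; constraint 6: n + j = 17. The remaining constraints are straightforward to verify.

Satisfiable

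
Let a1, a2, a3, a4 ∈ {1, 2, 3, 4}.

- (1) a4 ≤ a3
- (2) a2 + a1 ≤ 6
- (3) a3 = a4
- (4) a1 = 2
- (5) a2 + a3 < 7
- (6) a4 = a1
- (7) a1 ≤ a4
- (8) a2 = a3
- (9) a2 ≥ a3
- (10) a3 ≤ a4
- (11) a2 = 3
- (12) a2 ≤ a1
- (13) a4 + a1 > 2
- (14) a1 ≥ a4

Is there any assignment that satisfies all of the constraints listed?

Unsatisfiable

Constraint 11 fixes a2 = 3 and constraint 4 fixes a1 = 2. Constraints 3, 6, and 8 give a2 = a3 = a4 = a1, so a2 = a1. But 3 ≠ 2 — contradiction.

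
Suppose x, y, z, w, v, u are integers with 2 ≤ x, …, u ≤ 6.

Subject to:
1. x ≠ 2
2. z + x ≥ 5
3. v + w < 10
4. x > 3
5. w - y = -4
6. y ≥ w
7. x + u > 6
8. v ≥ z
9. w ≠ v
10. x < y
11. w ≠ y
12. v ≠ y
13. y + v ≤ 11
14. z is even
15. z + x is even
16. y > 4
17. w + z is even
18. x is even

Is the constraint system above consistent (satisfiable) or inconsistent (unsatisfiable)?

The assignment x = 4, y = 6, z = 4, w = 2, v = 5, u = 3 works:
  constraint 2 holds since z + x = 8.
  constraint 3 holds since v + w = 7.
  constraint 5 holds since w - y = -4.
The rest check out directly.

Satisfiable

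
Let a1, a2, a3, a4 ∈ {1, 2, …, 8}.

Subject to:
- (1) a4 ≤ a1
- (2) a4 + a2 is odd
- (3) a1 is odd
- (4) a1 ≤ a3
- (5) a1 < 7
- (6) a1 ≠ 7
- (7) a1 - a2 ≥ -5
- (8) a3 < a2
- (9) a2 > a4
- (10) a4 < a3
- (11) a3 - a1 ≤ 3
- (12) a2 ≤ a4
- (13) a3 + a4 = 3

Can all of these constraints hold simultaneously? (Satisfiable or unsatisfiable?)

Unsatisfiable

Constraints 1, 4, 8, and 12 give a3 < a2, a2 ≤ a4, a4 ≤ a1, a1 ≤ a3. Chaining: a3 < a2 ≤ a4 ≤ a1 ≤ a3, which forces a3 < a3 — impossible.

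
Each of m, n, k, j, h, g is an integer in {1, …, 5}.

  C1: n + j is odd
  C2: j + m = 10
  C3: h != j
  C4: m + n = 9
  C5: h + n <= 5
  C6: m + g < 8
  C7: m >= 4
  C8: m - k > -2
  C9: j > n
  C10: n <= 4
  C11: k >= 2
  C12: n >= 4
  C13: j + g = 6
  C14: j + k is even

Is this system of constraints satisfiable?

Satisfiable

Try m = 5, n = 4, k = 5, j = 5, h = 1, g = 1.
Check constraint 2: j + m = 10; constraint 4: m + n = 9. The remaining constraints are straightforward to verify.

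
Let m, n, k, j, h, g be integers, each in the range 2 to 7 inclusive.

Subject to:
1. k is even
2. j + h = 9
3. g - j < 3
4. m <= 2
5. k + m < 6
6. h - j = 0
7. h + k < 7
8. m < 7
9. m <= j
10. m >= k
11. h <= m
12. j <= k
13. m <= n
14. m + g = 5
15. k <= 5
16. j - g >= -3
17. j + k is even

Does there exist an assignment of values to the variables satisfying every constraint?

Unsatisfiable

From constraints 12 and 15: j ≤ k ≤ 5. From constraints 4 and 11: h ≤ m ≤ 2. Hence j + h ≤ 7. But constraint 2 requires j + h = 9, and 9 > 7. Contradiction.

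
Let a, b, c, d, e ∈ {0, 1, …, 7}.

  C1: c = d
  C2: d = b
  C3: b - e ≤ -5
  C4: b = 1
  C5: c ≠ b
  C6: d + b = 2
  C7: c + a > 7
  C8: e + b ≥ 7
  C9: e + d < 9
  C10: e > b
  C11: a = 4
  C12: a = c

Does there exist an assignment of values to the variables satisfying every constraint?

Unsatisfiable

Constraint 11 fixes a = 4 and constraint 4 fixes b = 1. Constraints 1, 2, and 12 give a = c = d = b, so a = b. But 4 ≠ 1 — contradiction.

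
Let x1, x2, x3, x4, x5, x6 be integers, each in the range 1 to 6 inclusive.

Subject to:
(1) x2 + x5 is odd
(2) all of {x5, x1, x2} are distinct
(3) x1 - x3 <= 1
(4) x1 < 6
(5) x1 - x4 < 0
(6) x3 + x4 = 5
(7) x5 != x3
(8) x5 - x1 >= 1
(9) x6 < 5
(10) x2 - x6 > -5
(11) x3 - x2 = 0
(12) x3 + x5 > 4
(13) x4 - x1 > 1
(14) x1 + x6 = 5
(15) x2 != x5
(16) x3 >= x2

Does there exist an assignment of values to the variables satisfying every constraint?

The assignment x1 = 2, x2 = 1, x3 = 1, x4 = 4, x5 = 6, x6 = 3 works:
  constraint 3 holds since x1 - x3 = 1.
  constraint 5 holds since x1 - x4 = -2.
The rest check out directly.

Satisfiable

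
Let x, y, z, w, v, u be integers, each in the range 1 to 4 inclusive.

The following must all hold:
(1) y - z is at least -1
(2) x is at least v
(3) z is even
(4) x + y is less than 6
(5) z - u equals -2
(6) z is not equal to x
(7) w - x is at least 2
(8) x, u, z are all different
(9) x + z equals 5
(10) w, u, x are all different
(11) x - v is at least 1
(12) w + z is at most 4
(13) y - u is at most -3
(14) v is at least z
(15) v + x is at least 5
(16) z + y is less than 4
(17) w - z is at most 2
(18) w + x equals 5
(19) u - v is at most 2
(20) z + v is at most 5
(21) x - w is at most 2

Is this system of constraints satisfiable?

Unsatisfiable

Constraints 1, 7, 11, 13, 17, and 19 give y − z ≥ -1, z − w ≥ -2, w − x ≥ 2, x − v ≥ 1, v − u ≥ -2, u − y ≥ 3.
Adding all 6 inequalities: the left sides telescope to 0, and the right sides sum to (-1) + (-2) + 2 + 1 + (-2) + 3 = 1. So 0 ≥ 1, which is false.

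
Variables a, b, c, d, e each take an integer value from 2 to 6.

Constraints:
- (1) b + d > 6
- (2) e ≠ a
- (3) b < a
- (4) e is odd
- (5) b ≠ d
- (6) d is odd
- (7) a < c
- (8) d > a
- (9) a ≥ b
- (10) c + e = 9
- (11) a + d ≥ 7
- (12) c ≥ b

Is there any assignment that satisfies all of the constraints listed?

Try a = 4, b = 3, c = 6, d = 5, e = 3.
Check constraint 1: b + d = 8; constraint 10: c + e = 9; constraint 11: a + d = 9. The remaining constraints are straightforward to verify.

Satisfiable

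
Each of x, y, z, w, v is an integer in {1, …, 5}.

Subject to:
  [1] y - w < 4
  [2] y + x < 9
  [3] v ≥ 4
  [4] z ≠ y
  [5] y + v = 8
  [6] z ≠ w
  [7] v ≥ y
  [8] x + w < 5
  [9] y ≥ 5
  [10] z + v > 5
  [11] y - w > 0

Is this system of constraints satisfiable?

From constraint 9: y ≥ 5. From constraint 3: v ≥ 4. Hence y + v ≥ 9. But constraint 5 requires y + v = 8, and 8 < 9. Contradiction.

Unsatisfiable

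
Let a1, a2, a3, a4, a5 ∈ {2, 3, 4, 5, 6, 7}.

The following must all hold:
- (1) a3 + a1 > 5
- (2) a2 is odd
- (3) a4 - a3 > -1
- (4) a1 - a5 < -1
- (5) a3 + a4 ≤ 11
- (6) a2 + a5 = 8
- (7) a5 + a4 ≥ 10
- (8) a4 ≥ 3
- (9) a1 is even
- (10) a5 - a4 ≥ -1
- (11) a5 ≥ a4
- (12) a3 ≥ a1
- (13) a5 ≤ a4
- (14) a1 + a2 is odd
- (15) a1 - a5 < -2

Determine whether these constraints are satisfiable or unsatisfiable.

One satisfying assignment is a1 = 2, a2 = 3, a3 = 5, a4 = 5, a5 = 5.
For the less obvious constraints — constraint 1: a3 + a1 = 7; constraint 3: a4 - a3 = 0 — and the others hold by inspection.

Satisfiable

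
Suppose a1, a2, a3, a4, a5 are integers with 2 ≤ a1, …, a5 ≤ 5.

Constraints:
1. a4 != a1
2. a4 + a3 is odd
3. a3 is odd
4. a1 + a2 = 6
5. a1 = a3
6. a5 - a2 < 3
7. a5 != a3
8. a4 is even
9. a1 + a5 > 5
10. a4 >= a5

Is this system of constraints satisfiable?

Satisfiable

Take a1 = 3, a2 = 3, a3 = 3, a4 = 4, a5 = 4. Then constraint 4: a1 + a2 = 6; constraint 6: a5 - a2 = 1; constraint 9: a1 + a5 = 7, and every other listed constraint is also met.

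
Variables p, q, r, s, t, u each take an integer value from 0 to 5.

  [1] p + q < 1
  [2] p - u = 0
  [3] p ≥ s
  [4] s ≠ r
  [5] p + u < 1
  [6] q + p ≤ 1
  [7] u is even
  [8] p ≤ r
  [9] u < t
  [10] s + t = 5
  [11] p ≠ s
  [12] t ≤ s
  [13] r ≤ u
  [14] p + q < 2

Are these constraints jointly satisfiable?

Constraints 3, 8, 9, 12, and 13 give u < t, t ≤ s, s ≤ p, p ≤ r, r ≤ u. Chaining: u < t ≤ s ≤ p ≤ r ≤ u, which forces u < u — impossible.

Unsatisfiable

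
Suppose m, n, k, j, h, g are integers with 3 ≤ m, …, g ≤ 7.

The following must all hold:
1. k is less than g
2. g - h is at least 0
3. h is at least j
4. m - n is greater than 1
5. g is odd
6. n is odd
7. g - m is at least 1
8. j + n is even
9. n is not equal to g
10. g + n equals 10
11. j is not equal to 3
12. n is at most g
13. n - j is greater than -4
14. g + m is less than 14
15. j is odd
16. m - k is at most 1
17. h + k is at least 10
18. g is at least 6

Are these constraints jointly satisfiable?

Satisfiable

Setting (m, n, k, j, h, g) = (5, 3, 6, 5, 5, 7) satisfies everything: constraint 2: g - h = 2; constraint 4: m - n = 2; constraint 7: g - m = 2, and the others follow.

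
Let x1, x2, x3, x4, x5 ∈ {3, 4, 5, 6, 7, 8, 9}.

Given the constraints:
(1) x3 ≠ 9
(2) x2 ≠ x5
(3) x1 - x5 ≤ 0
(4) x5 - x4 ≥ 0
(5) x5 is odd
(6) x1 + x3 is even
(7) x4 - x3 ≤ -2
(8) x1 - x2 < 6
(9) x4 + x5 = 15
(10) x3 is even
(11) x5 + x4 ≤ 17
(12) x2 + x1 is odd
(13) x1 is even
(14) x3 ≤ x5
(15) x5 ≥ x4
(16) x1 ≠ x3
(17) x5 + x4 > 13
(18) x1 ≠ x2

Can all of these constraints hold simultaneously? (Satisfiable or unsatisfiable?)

Try x1 = 6, x2 = 3, x3 = 8, x4 = 6, x5 = 9.
Check constraint 3: x1 - x5 = -3; constraint 4: x5 - x4 = 3; constraint 7: x4 - x3 = -2. The remaining constraints are straightforward to verify.

Satisfiable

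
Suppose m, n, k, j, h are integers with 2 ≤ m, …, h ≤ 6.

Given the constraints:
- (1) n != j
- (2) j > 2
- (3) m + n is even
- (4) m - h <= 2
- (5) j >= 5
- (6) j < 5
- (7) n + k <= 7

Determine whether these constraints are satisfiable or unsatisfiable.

Unsatisfiable

From constraint 5: j ≥ 5. From constraint 6: j ≤ 4. But 4 < 5, so no value of j works.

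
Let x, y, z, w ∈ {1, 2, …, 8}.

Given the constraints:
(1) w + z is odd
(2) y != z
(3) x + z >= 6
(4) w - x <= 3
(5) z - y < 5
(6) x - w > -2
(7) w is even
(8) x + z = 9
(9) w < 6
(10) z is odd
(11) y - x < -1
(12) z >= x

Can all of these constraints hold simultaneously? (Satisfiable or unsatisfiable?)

Take x = 4, y = 1, z = 5, w = 4. Then constraint 3: x + z = 9; constraint 4: w - x = 0; constraint 5: z - y = 4, and every other listed constraint is also met.

Satisfiable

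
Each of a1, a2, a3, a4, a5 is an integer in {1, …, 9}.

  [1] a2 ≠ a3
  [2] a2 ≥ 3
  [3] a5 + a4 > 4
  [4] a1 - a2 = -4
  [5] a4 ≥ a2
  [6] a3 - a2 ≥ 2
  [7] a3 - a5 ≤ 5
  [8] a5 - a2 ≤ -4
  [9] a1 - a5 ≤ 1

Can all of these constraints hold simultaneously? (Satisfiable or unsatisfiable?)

Unsatisfiable

Constraints 6, 7, and 8 give a3 − a2 ≥ 2, a2 − a5 ≥ 4, a5 − a3 ≥ -5.
Adding all 3 inequalities: the left sides telescope to 0, and the right sides sum to 2 + 4 + (-5) = 1. So 0 ≥ 1, which is false.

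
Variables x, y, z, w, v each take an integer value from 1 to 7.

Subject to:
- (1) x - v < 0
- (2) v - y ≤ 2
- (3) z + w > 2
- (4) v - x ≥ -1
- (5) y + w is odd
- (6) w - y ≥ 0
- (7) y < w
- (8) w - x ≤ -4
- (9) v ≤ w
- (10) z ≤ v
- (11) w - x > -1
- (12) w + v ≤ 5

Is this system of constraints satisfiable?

Unsatisfiable

Constraints 2, 4, 6, and 8 give w − y ≥ 0, y − v ≥ -2, v − x ≥ -1, x − w ≥ 4.
Adding all 4 inequalities: the left sides telescope to 0, and the right sides sum to 0 + (-2) + (-1) + 4 = 1. So 0 ≥ 1, which is false.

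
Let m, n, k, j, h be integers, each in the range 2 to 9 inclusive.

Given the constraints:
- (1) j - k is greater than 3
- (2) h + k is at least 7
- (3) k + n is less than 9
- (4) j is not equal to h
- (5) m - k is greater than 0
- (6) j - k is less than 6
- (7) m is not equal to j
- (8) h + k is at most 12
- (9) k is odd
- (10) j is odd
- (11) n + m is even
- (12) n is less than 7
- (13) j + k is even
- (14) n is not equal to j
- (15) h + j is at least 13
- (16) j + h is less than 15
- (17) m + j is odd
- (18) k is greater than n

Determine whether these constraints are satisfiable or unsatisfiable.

Satisfiable

One satisfying assignment is m = 8, n = 2, k = 5, j = 9, h = 5.
For the less obvious constraints — constraint 1: j - k = 4; constraint 2: h + k = 10; constraint 3: k + n = 7 — and the others hold by inspection.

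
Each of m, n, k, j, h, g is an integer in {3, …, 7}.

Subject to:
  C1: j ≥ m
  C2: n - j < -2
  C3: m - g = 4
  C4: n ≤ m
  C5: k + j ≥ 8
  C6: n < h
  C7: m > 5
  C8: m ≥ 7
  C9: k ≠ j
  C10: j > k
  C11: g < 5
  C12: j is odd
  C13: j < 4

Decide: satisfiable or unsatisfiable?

From constraints 1 and 8: j ≥ m and m ≥ 7, so j ≥ 7. From constraint 13: j ≤ 3. But 3 < 7, so no value of j works.

Unsatisfiable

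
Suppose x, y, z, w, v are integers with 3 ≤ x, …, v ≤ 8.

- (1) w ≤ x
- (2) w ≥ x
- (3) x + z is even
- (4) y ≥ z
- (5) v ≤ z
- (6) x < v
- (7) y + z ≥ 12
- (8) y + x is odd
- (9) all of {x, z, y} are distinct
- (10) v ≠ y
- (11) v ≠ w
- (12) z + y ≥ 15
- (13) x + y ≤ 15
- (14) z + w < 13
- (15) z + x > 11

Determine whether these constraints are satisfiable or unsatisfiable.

Try x = 5, y = 8, z = 7, w = 5, v = 7.
Check constraint 7: y + z = 15; constraint 12: z + y = 15; constraint 13: x + y = 13. The remaining constraints are straightforward to verify.

Satisfiable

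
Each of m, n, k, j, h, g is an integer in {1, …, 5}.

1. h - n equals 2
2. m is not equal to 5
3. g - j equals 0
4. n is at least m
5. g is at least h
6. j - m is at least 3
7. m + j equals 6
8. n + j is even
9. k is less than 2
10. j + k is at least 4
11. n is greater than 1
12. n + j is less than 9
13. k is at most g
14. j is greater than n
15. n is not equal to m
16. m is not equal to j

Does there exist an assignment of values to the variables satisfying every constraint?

The assignment m = 1, n = 3, k = 1, j = 5, h = 5, g = 5 works:
  constraint 1 holds since h - n = 2.
  constraint 3 holds since g - j = 0.
The rest check out directly.

Satisfiable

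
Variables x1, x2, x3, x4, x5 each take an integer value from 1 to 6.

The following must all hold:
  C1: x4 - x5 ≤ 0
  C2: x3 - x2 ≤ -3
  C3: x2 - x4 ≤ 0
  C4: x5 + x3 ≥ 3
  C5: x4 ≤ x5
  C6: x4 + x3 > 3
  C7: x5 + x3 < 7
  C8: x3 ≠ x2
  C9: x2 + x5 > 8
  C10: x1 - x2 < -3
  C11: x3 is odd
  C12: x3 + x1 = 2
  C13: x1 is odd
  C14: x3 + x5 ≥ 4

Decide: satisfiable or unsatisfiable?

The assignment x1 = 1, x2 = 5, x3 = 1, x4 = 5, x5 = 5 works:
  constraint 1 holds since x4 - x5 = 0.
  constraint 2 holds since x3 - x2 = -4.
The rest check out directly.

Satisfiable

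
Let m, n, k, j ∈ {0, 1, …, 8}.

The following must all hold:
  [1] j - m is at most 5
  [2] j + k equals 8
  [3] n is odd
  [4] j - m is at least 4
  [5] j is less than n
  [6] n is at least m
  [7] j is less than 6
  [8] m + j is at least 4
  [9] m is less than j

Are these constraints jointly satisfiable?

The assignment m = 0, n = 5, k = 4, j = 4 works:
  constraint 1 holds since j - m = 4.
  constraint 2 holds since j + k = 8.
The rest check out directly.

Satisfiable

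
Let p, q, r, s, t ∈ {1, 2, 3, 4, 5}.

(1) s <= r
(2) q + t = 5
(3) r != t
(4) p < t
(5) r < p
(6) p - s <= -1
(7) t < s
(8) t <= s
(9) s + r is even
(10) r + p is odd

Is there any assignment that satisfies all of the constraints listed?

Constraints 1, 4, 5, and 7 give p < t, t < s, s ≤ r, r < p. Chaining: p < t < s ≤ r < p, which forces p < p — impossible.

Unsatisfiable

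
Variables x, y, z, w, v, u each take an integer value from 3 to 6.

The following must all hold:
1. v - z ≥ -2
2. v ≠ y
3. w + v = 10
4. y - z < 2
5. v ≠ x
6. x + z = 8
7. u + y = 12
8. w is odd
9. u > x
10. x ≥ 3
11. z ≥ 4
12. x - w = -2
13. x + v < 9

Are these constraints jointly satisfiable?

Satisfiable

The assignment x = 3, y = 6, z = 5, w = 5, v = 5, u = 6 works:
  constraint 1 holds since v - z = 0.
  constraint 3 holds since w + v = 10.
  constraint 4 holds since y - z = 1.
The rest check out directly.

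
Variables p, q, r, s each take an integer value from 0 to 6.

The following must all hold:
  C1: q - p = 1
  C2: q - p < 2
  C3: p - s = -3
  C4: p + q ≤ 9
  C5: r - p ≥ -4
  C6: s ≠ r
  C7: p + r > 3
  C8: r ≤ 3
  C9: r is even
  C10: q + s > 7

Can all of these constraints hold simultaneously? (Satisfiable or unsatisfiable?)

One satisfying assignment is p = 3, q = 4, r = 2, s = 6.
For the less obvious constraints — constraint 1: q - p = 1; constraint 2: q - p = 1 — and the others hold by inspection.

Satisfiable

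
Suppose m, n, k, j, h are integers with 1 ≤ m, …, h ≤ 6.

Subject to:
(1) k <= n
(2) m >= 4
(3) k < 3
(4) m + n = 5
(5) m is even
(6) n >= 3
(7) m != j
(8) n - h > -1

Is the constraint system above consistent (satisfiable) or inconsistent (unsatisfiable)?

From constraint 2: m ≥ 4. From constraint 6: n ≥ 3. Hence m + n ≥ 7. But constraint 4 requires m + n = 5, and 5 < 7. Contradiction.

Unsatisfiable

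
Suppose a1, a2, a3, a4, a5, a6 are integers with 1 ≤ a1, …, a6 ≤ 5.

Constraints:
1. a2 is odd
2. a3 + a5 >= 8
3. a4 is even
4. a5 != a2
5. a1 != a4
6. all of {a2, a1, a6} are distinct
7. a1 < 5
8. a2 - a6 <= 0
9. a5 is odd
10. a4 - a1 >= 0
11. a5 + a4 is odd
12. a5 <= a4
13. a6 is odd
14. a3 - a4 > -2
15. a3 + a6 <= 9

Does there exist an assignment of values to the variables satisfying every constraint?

Try a1 = 2, a2 = 1, a3 = 5, a4 = 4, a5 = 3, a6 = 3.
Check constraint 2: a3 + a5 = 8; constraint 8: a2 - a6 = -2; constraint 10: a4 - a1 = 2. The remaining constraints are straightforward to verify.

Satisfiable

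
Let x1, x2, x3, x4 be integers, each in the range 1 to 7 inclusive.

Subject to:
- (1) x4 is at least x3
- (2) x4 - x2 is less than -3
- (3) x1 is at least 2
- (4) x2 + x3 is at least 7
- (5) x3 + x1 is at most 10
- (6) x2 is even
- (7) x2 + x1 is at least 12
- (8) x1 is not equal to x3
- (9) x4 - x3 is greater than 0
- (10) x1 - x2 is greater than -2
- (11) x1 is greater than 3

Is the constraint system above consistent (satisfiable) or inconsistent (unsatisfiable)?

Take x1 = 6, x2 = 6, x3 = 1, x4 = 2. Then constraint 2: x4 - x2 = -4; constraint 4: x2 + x3 = 7; constraint 5: x3 + x1 = 7, and every other listed constraint is also met.

Satisfiable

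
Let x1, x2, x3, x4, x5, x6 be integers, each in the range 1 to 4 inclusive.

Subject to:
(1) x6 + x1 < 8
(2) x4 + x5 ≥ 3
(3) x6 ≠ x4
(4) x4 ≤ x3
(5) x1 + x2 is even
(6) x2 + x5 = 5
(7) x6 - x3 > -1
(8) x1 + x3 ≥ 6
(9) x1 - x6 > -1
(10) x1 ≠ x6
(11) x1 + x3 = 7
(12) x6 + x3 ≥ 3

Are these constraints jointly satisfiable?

The assignment x1 = 4, x2 = 2, x3 = 3, x4 = 2, x5 = 3, x6 = 3 works:
  constraint 1 holds since x6 + x1 = 7.
  constraint 2 holds since x4 + x5 = 5.
The rest check out directly.

Satisfiable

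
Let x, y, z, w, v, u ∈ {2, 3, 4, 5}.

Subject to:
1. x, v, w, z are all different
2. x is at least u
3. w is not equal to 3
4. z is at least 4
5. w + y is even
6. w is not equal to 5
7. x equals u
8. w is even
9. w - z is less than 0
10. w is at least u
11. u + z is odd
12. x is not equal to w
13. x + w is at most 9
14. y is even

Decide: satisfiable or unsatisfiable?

Satisfiable

Take x = 2, y = 2, z = 5, w = 4, v = 3, u = 2. Then constraint 9: w - z = -1; constraint 13: x + w = 6, and every other listed constraint is also met.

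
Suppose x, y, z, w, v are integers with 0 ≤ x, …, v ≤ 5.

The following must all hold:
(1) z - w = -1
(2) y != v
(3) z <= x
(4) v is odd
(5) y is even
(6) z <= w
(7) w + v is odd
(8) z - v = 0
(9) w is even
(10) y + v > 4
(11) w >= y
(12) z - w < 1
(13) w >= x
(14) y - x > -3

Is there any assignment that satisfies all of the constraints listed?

Satisfiable

The assignment x = 4, y = 4, z = 3, w = 4, v = 3 works:
  constraint 1 holds since z - w = -1.
  constraint 8 holds since z - v = 0.
  constraint 10 holds since y + v = 7.
The rest check out directly.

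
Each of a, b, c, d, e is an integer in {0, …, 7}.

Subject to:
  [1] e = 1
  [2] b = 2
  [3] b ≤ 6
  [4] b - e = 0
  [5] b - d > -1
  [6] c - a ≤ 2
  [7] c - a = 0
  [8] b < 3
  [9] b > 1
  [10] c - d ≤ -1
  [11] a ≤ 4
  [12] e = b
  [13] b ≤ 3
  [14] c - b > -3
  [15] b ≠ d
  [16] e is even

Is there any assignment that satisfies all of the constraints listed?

Constraint 1 fixes e = 1 and constraint 2 fixes b = 2, but constraint 12 requires e = b. Since 1 ≠ 2, contradiction.

Unsatisfiable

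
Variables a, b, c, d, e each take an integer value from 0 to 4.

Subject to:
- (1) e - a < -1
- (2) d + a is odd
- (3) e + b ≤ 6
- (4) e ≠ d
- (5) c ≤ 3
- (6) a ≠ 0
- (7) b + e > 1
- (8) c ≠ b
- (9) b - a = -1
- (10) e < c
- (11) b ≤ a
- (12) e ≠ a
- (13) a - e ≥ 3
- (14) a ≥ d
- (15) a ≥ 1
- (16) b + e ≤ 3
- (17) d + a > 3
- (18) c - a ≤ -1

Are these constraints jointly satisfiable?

Try a = 4, b = 3, c = 1, d = 1, e = 0.
Check constraint 1: e - a = -4; constraint 3: e + b = 3. The remaining constraints are straightforward to verify.

Satisfiable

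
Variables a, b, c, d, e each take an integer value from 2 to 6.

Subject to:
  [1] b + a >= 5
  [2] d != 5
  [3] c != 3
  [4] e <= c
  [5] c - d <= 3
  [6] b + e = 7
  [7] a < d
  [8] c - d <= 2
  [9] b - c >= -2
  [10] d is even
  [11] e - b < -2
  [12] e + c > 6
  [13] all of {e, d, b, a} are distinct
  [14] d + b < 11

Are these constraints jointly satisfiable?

One satisfying assignment is a = 3, b = 5, c = 6, d = 4, e = 2.
For the less obvious constraints — constraint 1: b + a = 8; constraint 5: c - d = 2 — and the others hold by inspection.

Satisfiable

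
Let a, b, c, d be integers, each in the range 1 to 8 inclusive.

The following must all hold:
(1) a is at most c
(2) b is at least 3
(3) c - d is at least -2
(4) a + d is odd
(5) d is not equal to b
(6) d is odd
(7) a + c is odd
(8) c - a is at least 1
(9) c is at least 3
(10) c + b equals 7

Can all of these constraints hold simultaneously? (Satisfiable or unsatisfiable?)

Satisfiable

The assignment a = 2, b = 4, c = 3, d = 5 works:
  constraint 3 holds since c - d = -2.
  constraint 8 holds since c - a = 1.
The rest check out directly.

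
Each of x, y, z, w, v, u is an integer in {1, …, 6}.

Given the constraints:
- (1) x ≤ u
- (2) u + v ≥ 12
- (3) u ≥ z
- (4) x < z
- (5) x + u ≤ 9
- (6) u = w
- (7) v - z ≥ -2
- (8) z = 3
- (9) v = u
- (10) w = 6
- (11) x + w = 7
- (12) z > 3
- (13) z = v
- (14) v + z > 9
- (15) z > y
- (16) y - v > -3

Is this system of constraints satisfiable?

Constraint 8 fixes z = 3 and constraint 10 fixes w = 6. Constraints 6, 9, and 13 give z = v = u = w, so z = w. But 3 ≠ 6 — contradiction.

Unsatisfiable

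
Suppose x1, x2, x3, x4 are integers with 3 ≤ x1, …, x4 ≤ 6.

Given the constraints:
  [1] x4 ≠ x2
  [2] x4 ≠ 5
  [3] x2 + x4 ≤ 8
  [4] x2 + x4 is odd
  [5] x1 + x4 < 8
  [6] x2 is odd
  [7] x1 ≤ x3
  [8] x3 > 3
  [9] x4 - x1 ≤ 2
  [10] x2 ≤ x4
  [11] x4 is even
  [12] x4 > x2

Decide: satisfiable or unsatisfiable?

Satisfiable

One satisfying assignment is x1 = 3, x2 = 3, x3 = 6, x4 = 4.
For the less obvious constraints — constraint 3: x2 + x4 = 7; constraint 5: x1 + x4 = 7 — and the others hold by inspection.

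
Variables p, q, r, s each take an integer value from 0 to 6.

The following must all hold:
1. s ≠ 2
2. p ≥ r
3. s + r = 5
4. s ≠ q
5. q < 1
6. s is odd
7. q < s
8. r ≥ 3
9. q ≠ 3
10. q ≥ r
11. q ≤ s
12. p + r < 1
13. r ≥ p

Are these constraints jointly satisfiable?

From constraints 8 and 10: q ≥ r and r ≥ 3, so q ≥ 3. From constraint 5: q ≤ 0. But 0 < 3, so no value of q works.

Unsatisfiable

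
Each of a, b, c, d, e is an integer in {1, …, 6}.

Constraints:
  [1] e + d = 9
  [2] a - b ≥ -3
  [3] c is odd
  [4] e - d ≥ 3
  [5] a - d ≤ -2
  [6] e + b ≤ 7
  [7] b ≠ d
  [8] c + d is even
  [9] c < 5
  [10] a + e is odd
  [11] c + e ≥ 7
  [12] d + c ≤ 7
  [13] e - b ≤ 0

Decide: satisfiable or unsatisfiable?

Constraints 2, 4, 5, and 13 give a − b ≥ -3, b − e ≥ 0, e − d ≥ 3, d − a ≥ 2.
Adding all 4 inequalities: the left sides telescope to 0, and the right sides sum to (-3) + 0 + 3 + 2 = 2. So 0 ≥ 2, which is false.

Unsatisfiable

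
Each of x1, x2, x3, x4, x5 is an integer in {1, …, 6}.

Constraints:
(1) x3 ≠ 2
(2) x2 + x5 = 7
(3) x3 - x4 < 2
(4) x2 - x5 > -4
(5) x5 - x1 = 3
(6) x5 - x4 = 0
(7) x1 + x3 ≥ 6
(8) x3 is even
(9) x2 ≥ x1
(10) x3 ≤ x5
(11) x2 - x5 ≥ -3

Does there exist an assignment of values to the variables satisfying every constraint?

Try x1 = 2, x2 = 2, x3 = 4, x4 = 5, x5 = 5.
Check constraint 2: x2 + x5 = 7; constraint 3: x3 - x4 = -1; constraint 4: x2 - x5 = -3. The remaining constraints are straightforward to verify.

Satisfiable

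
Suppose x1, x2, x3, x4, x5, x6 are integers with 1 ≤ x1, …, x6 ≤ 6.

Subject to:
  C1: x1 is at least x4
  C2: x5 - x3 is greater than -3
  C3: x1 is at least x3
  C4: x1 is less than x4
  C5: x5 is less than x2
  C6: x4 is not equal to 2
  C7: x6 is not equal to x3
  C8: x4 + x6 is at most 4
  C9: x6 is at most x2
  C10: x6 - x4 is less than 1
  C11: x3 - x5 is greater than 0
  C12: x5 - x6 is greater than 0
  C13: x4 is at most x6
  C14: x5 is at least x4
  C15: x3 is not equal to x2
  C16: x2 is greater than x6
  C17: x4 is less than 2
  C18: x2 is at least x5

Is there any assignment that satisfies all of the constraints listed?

Constraints 3, 4, 11, 12, and 13 give x6 < x5, x5 < x3, x3 ≤ x1, x1 < x4, x4 ≤ x6. Chaining: x6 < x5 < x3 ≤ x1 < x4 ≤ x6, which forces x6 < x6 — impossible.

Unsatisfiable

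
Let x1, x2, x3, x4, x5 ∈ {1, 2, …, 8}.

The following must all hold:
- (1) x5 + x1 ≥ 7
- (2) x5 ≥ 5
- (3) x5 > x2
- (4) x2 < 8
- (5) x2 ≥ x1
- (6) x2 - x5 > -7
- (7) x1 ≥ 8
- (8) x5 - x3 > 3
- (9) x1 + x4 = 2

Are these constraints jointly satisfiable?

From constraints 5 and 7: x2 ≥ x1 and x1 ≥ 8, so x2 ≥ 8. From constraint 4: x2 ≤ 7. But 7 < 8, so no value of x2 works.

Unsatisfiable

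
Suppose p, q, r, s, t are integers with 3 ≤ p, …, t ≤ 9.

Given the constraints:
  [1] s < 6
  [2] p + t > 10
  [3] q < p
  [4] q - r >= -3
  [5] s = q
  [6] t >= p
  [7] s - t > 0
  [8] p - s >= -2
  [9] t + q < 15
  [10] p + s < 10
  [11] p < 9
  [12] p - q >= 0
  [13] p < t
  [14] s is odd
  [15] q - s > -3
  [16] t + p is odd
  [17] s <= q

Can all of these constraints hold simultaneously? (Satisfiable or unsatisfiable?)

Constraints 3, 6, 7, and 17 give q < p, p ≤ t, t < s, s ≤ q. Chaining: q < p ≤ t < s ≤ q, which forces q < q — impossible.

Unsatisfiable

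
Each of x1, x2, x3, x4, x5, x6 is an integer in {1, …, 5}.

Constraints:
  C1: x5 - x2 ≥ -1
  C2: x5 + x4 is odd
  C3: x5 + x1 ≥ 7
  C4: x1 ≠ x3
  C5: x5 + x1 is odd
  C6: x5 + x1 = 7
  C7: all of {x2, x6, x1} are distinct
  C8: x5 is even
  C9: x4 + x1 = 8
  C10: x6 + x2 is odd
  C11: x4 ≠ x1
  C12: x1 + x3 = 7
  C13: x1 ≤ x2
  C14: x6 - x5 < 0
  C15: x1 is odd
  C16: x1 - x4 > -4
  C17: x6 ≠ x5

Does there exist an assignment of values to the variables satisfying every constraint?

Try x1 = 3, x2 = 4, x3 = 4, x4 = 5, x5 = 4, x6 = 1.
Check constraint 1: x5 - x2 = 0; constraint 3: x5 + x1 = 7; constraint 6: x5 + x1 = 7. The remaining constraints are straightforward to verify.

Satisfiable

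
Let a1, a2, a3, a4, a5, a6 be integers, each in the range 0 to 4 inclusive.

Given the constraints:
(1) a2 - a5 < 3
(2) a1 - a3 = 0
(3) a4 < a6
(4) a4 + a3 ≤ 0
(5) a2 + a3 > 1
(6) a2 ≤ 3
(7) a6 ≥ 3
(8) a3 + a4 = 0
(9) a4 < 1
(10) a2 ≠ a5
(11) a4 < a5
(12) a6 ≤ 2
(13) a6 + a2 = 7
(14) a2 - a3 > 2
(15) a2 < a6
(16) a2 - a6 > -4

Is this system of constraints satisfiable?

From constraint 12: a6 ≤ 2. From constraint 6: a2 ≤ 3. Hence a6 + a2 ≤ 5. But constraint 13 requires a6 + a2 = 7, and 7 > 5. Contradiction.

Unsatisfiable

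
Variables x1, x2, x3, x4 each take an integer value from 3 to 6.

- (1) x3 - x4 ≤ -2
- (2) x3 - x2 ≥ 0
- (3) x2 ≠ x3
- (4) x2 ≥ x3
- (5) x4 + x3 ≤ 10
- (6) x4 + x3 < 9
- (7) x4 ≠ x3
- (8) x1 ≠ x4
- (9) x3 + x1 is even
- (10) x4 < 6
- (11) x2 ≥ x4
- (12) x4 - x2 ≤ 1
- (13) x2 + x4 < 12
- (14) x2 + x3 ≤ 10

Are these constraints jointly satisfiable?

Constraints 1, 2, and 12 give x3 − x2 ≥ 0, x2 − x4 ≥ -1, x4 − x3 ≥ 2.
Adding all 3 inequalities: the left sides telescope to 0, and the right sides sum to 0 + (-1) + 2 = 1. So 0 ≥ 1, which is false.

Unsatisfiable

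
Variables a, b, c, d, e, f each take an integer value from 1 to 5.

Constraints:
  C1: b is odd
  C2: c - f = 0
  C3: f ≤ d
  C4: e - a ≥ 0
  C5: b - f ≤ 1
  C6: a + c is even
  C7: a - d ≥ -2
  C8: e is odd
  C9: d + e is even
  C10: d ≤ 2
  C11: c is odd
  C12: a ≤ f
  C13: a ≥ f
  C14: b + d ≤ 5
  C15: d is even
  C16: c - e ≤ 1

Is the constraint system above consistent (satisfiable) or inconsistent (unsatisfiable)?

Constraint 15 makes d even and constraint 8 makes e odd, so d + e must be odd. Constraint 9 says d + e is even — contradiction.

Unsatisfiable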